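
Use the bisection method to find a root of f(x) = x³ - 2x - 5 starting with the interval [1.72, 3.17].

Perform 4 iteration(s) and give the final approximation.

f(x) = x³ - 2x - 5
Initial interval: [1.72, 3.17]

Iteration 1:
  c_1 = (1.720000 + 3.170000)/2 = 2.445000
  f(c_1) = f(2.445000) = 4.726271
  f(a) × f(c) < 0, new interval: [1.720000, 2.445000]
Iteration 2:
  c_2 = (1.720000 + 2.445000)/2 = 2.082500
  f(c_2) = f(2.082500) = -0.133601
  f(a) × f(c) ≥ 0, new interval: [2.082500, 2.445000]
Iteration 3:
  c_3 = (2.082500 + 2.445000)/2 = 2.263750
  f(c_3) = f(2.263750) = 2.073232
  f(a) × f(c) < 0, new interval: [2.082500, 2.263750]
Iteration 4:
  c_4 = (2.082500 + 2.263750)/2 = 2.173125
  f(c_4) = f(2.173125) = 0.916273
  f(a) × f(c) < 0, new interval: [2.082500, 2.173125]

After 4 iteration(s), the approximation is c_4 = 2.173125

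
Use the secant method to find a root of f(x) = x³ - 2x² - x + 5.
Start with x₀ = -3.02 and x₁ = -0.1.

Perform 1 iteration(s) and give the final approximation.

f(x) = x³ - 2x² - x + 5
x₀ = -3.02, x₁ = -0.1

Secant formula: x_{n+1} = x_n - f(x_n)(x_n - x_{n-1})/(f(x_n) - f(x_{n-1}))

Iteration 1:
  f(-3.020000) = -37.764408
  f(-0.100000) = 5.079000
  x_2 = -0.100000 - 5.079000×(-0.100000 - (-3.020000))/(5.079000 - (-37.764408))
       = -0.446160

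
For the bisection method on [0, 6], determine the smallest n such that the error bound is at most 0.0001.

We need (b-a)/2^n ≤ 0.0001
(6 - 0)/2^n ≤ 0.0001
6/2^n ≤ 0.0001
2^n ≥ 60000
n ≥ log₂(60000) = 15.87
n ≥ 16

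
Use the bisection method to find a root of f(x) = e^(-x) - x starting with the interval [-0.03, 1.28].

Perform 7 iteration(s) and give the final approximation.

f(x) = e^(-x) - x
Initial interval: [-0.03, 1.28]

Iteration 1:
  c_1 = (-0.030000 + 1.280000)/2 = 0.625000
  f(c_1) = f(0.625000) = -0.089739
  f(a) × f(c) < 0, new interval: [-0.030000, 0.625000]
Iteration 2:
  c_2 = (-0.030000 + 0.625000)/2 = 0.297500
  f(c_2) = f(0.297500) = 0.445173
  f(a) × f(c) ≥ 0, new interval: [0.297500, 0.625000]
Iteration 3:
  c_3 = (0.297500 + 0.625000)/2 = 0.461250
  f(c_3) = f(0.461250) = 0.169245
  f(a) × f(c) ≥ 0, new interval: [0.461250, 0.625000]
Iteration 4:
  c_4 = (0.461250 + 0.625000)/2 = 0.543125
  f(c_4) = f(0.543125) = 0.037805
  f(a) × f(c) ≥ 0, new interval: [0.543125, 0.625000]
Iteration 5:
  c_5 = (0.543125 + 0.625000)/2 = 0.584062
  f(c_5) = f(0.584062) = -0.026434
  f(a) × f(c) < 0, new interval: [0.543125, 0.584062]
Iteration 6:
  c_6 = (0.543125 + 0.584062)/2 = 0.563594
  f(c_6) = f(0.563594) = 0.005566
  f(a) × f(c) ≥ 0, new interval: [0.563594, 0.584062]
Iteration 7:
  c_7 = (0.563594 + 0.584062)/2 = 0.573828
  f(c_7) = f(0.573828) = -0.010463
  f(a) × f(c) < 0, new interval: [0.563594, 0.573828]

After 7 iteration(s), the approximation is c_7 = 0.573828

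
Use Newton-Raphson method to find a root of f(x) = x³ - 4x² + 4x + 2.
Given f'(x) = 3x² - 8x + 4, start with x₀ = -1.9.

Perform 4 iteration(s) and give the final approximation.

f(x) = x³ - 4x² + 4x + 2
f'(x) = 3x² - 8x + 4
x₀ = -1.9

Newton-Raphson formula: x_{n+1} = x_n - f(x_n)/f'(x_n)

Iteration 1:
  f(-1.900000) = -26.899000
  f'(-1.900000) = 30.030000
  x_1 = -1.900000 - (-26.899000)/30.030000 = -1.004262
Iteration 2:
  f(-1.004262) = -7.064063
  f'(-1.004262) = 15.059728
  x_2 = -1.004262 - (-7.064063)/15.059728 = -0.535193
Iteration 3:
  f(-0.535193) = -1.439791
  f'(-0.535193) = 9.140834
  x_3 = -0.535193 - (-1.439791)/9.140834 = -0.377681
Iteration 4:
  f(-0.377681) = -0.135167
  f'(-0.377681) = 7.449373
  x_4 = -0.377681 - (-0.135167)/7.449373 = -0.359536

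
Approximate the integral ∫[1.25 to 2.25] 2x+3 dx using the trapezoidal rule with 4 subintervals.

f(x) = 2x+3
a = 1.25, b = 2.25, n = 4
h = (b - a)/n = 0.250000

Trapezoidal rule: (h/2)[f(x₀) + 2f(x₁) + 2f(x₂) + ... + f(xₙ)]

x_0 = 1.2500, f(x_0) = 5.500000, coefficient = 1
x_1 = 1.5000, f(x_1) = 6.000000, coefficient = 2
x_2 = 1.7500, f(x_2) = 6.500000, coefficient = 2
x_3 = 2.0000, f(x_3) = 7.000000, coefficient = 2
x_4 = 2.2500, f(x_4) = 7.500000, coefficient = 1

I ≈ (0.250000/2) × 52.000000 = 6.500000
Exact value: 6.500000
Error: 0.000000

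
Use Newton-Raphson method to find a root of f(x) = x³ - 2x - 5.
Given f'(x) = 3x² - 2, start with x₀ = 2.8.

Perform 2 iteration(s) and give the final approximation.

f(x) = x³ - 2x - 5
f'(x) = 3x² - 2
x₀ = 2.8

Newton-Raphson formula: x_{n+1} = x_n - f(x_n)/f'(x_n)

Iteration 1:
  f(2.800000) = 11.352000
  f'(2.800000) = 21.520000
  x_1 = 2.800000 - 11.352000/21.520000 = 2.272491
Iteration 2:
  f(2.272491) = 2.190647
  f'(2.272491) = 13.492642
  x_2 = 2.272491 - 2.190647/13.492642 = 2.110132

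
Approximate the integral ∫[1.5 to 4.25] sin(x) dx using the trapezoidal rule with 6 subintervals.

f(x) = sin(x)
a = 1.5, b = 4.25, n = 6
h = (b - a)/n = 0.458333

Trapezoidal rule: (h/2)[f(x₀) + 2f(x₁) + 2f(x₂) + ... + f(xₙ)]

x_0 = 1.5000, f(x_0) = 0.997495, coefficient = 1
x_1 = 1.9583, f(x_1) = 0.925843, coefficient = 2
x_2 = 2.4167, f(x_2) = 0.663080, coefficient = 2
x_3 = 2.8750, f(x_3) = 0.263446, coefficient = 2
x_4 = 3.3333, f(x_4) = -0.190568, coefficient = 2
x_5 = 3.7917, f(x_5) = -0.605245, coefficient = 2
x_6 = 4.2500, f(x_6) = -0.894989, coefficient = 1

I ≈ (0.458333/2) × 2.215616 = 0.507745
Exact value: 0.516825
Error: 0.009079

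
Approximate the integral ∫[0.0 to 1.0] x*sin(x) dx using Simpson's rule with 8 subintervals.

f(x) = x*sin(x)
a = 0.0, b = 1.0, n = 8
h = (b - a)/n = 0.125000

Simpson's rule: (h/3)[f(x₀) + 4f(x₁) + 2f(x₂) + ... + f(xₙ)]

x_0 = 0.0000, f(x_0) = 0.000000, coefficient = 1
x_1 = 0.1250, f(x_1) = 0.015584, coefficient = 4
x_2 = 0.2500, f(x_2) = 0.061851, coefficient = 2
x_3 = 0.3750, f(x_3) = 0.137352, coefficient = 4
x_4 = 0.5000, f(x_4) = 0.239713, coefficient = 2
x_5 = 0.6250, f(x_5) = 0.365686, coefficient = 4
x_6 = 0.7500, f(x_6) = 0.511229, coefficient = 2
x_7 = 0.8750, f(x_7) = 0.671601, coefficient = 4
x_8 = 1.0000, f(x_8) = 0.841471, coefficient = 1

I ≈ (0.125000/3) × 7.227948 = 0.301165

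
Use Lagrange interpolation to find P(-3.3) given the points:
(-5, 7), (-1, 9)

Lagrange interpolation formula:
P(x) = Σ yᵢ × Lᵢ(x)
where Lᵢ(x) = Π_{j≠i} (x - xⱼ)/(xᵢ - xⱼ)

L_0(-3.3) = (-3.3 - (-1))/(-5 - (-1)) = 0.575000
L_1(-3.3) = (-3.3 - (-5))/(-1 - (-5)) = 0.425000

P(-3.3) = 7×L_0(-3.3) + 9×L_1(-3.3)
P(-3.3) = 7.850000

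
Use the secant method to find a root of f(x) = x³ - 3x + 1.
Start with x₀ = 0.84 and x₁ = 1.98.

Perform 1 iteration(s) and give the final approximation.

f(x) = x³ - 3x + 1
x₀ = 0.84, x₁ = 1.98

Secant formula: x_{n+1} = x_n - f(x_n)(x_n - x_{n-1})/(f(x_n) - f(x_{n-1}))

Iteration 1:
  f(0.840000) = -0.927296
  f(1.980000) = 2.822392
  x_2 = 1.980000 - 2.822392×(1.980000 - 0.840000)/(2.822392 - (-0.927296))
       = 1.121921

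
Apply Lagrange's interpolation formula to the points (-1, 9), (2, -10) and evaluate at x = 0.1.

Lagrange interpolation formula:
P(x) = Σ yᵢ × Lᵢ(x)
where Lᵢ(x) = Π_{j≠i} (x - xⱼ)/(xᵢ - xⱼ)

L_0(0.1) = (0.1 - 2)/(-1 - 2) = 0.633333
L_1(0.1) = (0.1 - (-1))/(2 - (-1)) = 0.366667

P(0.1) = 9×L_0(0.1) + (-10)×L_1(0.1)
P(0.1) = 2.033333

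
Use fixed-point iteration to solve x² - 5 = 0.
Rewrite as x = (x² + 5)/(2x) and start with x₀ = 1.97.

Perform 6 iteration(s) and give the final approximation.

Equation: x² - 5 = 0
Fixed-point form: x = (x² + 5)/(2x)
x₀ = 1.97

x_1 = g(1.970000) = 2.254036
x_2 = g(2.254036) = 2.236140
x_3 = g(2.236140) = 2.236068
x_4 = g(2.236068) = 2.236068
x_5 = g(2.236068) = 2.236068
x_6 = g(2.236068) = 2.236068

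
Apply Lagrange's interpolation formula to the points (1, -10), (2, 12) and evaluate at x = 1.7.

Lagrange interpolation formula:
P(x) = Σ yᵢ × Lᵢ(x)
where Lᵢ(x) = Π_{j≠i} (x - xⱼ)/(xᵢ - xⱼ)

L_0(1.7) = (1.7 - 2)/(1 - 2) = 0.300000
L_1(1.7) = (1.7 - 1)/(2 - 1) = 0.700000

P(1.7) = (-10)×L_0(1.7) + 12×L_1(1.7)
P(1.7) = 5.400000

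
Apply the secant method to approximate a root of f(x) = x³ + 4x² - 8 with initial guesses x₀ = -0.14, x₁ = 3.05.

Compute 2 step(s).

f(x) = x³ + 4x² - 8
x₀ = -0.14, x₁ = 3.05

Secant formula: x_{n+1} = x_n - f(x_n)(x_n - x_{n-1})/(f(x_n) - f(x_{n-1}))

Iteration 1:
  f(-0.140000) = -7.924344
  f(3.050000) = 57.582625
  x_2 = 3.050000 - 57.582625×(3.050000 - (-0.140000))/(57.582625 - (-7.924344))
       = 0.245893
Iteration 2:
  f(3.050000) = 57.582625
  f(0.245893) = -7.743280
  x_3 = 0.245893 - (-7.743280)×(0.245893 - 3.050000)/(-7.743280 - 57.582625)
       = 0.578272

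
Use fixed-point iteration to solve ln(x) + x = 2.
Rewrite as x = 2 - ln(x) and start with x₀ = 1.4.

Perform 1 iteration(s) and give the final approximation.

Equation: ln(x) + x = 2
Fixed-point form: x = 2 - ln(x)
x₀ = 1.4

x_1 = g(1.400000) = 1.663528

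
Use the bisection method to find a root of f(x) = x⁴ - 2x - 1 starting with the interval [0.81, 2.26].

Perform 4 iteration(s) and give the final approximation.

f(x) = x⁴ - 2x - 1
Initial interval: [0.81, 2.26]

Iteration 1:
  c_1 = (0.810000 + 2.260000)/2 = 1.535000
  f(c_1) = f(1.535000) = 1.481796
  f(a) × f(c) < 0, new interval: [0.810000, 1.535000]
Iteration 2:
  c_2 = (0.810000 + 1.535000)/2 = 1.172500
  f(c_2) = f(1.172500) = -1.455045
  f(a) × f(c) ≥ 0, new interval: [1.172500, 1.535000]
Iteration 3:
  c_3 = (1.172500 + 1.535000)/2 = 1.353750
  f(c_3) = f(1.353750) = -0.348934
  f(a) × f(c) ≥ 0, new interval: [1.353750, 1.535000]
Iteration 4:
  c_4 = (1.353750 + 1.535000)/2 = 1.444375
  f(c_4) = f(1.444375) = 0.463560
  f(a) × f(c) < 0, new interval: [1.353750, 1.444375]

After 4 iteration(s), the approximation is c_4 = 1.444375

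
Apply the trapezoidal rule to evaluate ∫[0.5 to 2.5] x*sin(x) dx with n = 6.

f(x) = x*sin(x)
a = 0.5, b = 2.5, n = 6
h = (b - a)/n = 0.333333

Trapezoidal rule: (h/2)[f(x₀) + 2f(x₁) + 2f(x₂) + ... + f(xₙ)]

x_0 = 0.5000, f(x_0) = 0.239713, coefficient = 1
x_1 = 0.8333, f(x_1) = 0.616814, coefficient = 2
x_2 = 1.1667, f(x_2) = 1.072686, coefficient = 2
x_3 = 1.5000, f(x_3) = 1.496242, coefficient = 2
x_4 = 1.8333, f(x_4) = 1.770514, coefficient = 2
x_5 = 2.1667, f(x_5) = 1.793264, coefficient = 2
x_6 = 2.5000, f(x_6) = 1.496180, coefficient = 1

I ≈ (0.333333/2) × 15.234933 = 2.539156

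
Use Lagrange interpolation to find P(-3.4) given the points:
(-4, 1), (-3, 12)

Lagrange interpolation formula:
P(x) = Σ yᵢ × Lᵢ(x)
where Lᵢ(x) = Π_{j≠i} (x - xⱼ)/(xᵢ - xⱼ)

L_0(-3.4) = (-3.4 - (-3))/(-4 - (-3)) = 0.400000
L_1(-3.4) = (-3.4 - (-4))/(-3 - (-4)) = 0.600000

P(-3.4) = 1×L_0(-3.4) + 12×L_1(-3.4)
P(-3.4) = 7.600000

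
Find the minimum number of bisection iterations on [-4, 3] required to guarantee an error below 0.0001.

We need (b-a)/2^n ≤ 0.0001
(3 - (-4))/2^n ≤ 0.0001
7/2^n ≤ 0.0001
2^n ≥ 70000
n ≥ log₂(70000) = 16.10
n ≥ 17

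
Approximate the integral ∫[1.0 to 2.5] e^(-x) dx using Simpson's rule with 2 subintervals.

f(x) = e^(-x)
a = 1.0, b = 2.5, n = 2
h = (b - a)/n = 0.750000

Simpson's rule: (h/3)[f(x₀) + 4f(x₁) + 2f(x₂) + ... + f(xₙ)]

x_0 = 1.0000, f(x_0) = 0.367879, coefficient = 1
x_1 = 1.7500, f(x_1) = 0.173774, coefficient = 4
x_2 = 2.5000, f(x_2) = 0.082085, coefficient = 1

I ≈ (0.750000/3) × 1.145060 = 0.286265
Exact value: 0.285794
Error: 0.000471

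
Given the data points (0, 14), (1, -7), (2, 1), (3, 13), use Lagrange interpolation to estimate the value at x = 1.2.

Lagrange interpolation formula:
P(x) = Σ yᵢ × Lᵢ(x)
where Lᵢ(x) = Π_{j≠i} (x - xⱼ)/(xᵢ - xⱼ)

L_0(1.2) = (1.2 - 1)/(0 - 1) × (1.2 - 2)/(0 - 2) × (1.2 - 3)/(0 - 3) = -0.048000
L_1(1.2) = (1.2 - 0)/(1 - 0) × (1.2 - 2)/(1 - 2) × (1.2 - 3)/(1 - 3) = 0.864000
L_2(1.2) = (1.2 - 0)/(2 - 0) × (1.2 - 1)/(2 - 1) × (1.2 - 3)/(2 - 3) = 0.216000
L_3(1.2) = (1.2 - 0)/(3 - 0) × (1.2 - 1)/(3 - 1) × (1.2 - 2)/(3 - 2) = -0.032000

P(1.2) = 14×L_0(1.2) + (-7)×L_1(1.2) + 1×L_2(1.2) + 13×L_3(1.2)
P(1.2) = -6.920000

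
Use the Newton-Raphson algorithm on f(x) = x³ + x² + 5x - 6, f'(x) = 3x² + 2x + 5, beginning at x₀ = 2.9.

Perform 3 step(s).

f(x) = x³ + x² + 5x - 6
f'(x) = 3x² + 2x + 5
x₀ = 2.9

Newton-Raphson formula: x_{n+1} = x_n - f(x_n)/f'(x_n)

Iteration 1:
  f(2.900000) = 41.299000
  f'(2.900000) = 36.030000
  x_1 = 2.900000 - 41.299000/36.030000 = 1.753761
Iteration 2:
  f(1.753761) = 11.238482
  f'(1.753761) = 17.734552
  x_2 = 1.753761 - 11.238482/17.734552 = 1.120055
Iteration 3:
  f(1.120055) = 2.259937
  f'(1.120055) = 11.003682
  x_3 = 1.120055 - 2.259937/11.003682 = 0.914675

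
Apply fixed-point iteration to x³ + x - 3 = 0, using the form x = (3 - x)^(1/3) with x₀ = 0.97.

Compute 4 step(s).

Equation: x³ + x - 3 = 0
Fixed-point form: x = (3 - x)^(1/3)
x₀ = 0.97

x_1 = g(0.970000) = 1.266189
x_2 = g(1.266189) = 1.201344
x_3 = g(1.201344) = 1.216138
x_4 = g(1.216138) = 1.212794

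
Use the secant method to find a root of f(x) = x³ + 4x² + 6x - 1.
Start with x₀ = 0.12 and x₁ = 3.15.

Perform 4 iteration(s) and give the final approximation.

f(x) = x³ + 4x² + 6x - 1
x₀ = 0.12, x₁ = 3.15

Secant formula: x_{n+1} = x_n - f(x_n)(x_n - x_{n-1})/(f(x_n) - f(x_{n-1}))

Iteration 1:
  f(0.120000) = -0.220672
  f(3.150000) = 88.845875
  x_2 = 3.150000 - 88.845875×(3.150000 - 0.120000)/(88.845875 - (-0.220672))
       = 0.127507
Iteration 2:
  f(3.150000) = 88.845875
  f(0.127507) = -0.167852
  x_3 = 0.127507 - (-0.167852)×(0.127507 - 3.150000)/(-0.167852 - 88.845875)
       = 0.133207
Iteration 3:
  f(0.127507) = -0.167852
  f(0.133207) = -0.127421
  x_4 = 0.133207 - (-0.127421)×(0.133207 - 0.127507)/(-0.127421 - (-0.167852))
       = 0.151169
Iteration 4:
  f(0.133207) = -0.127421
  f(0.151169) = 0.001875
  x_5 = 0.151169 - 0.001875×(0.151169 - 0.133207)/(0.001875 - (-0.127421))
       = 0.150908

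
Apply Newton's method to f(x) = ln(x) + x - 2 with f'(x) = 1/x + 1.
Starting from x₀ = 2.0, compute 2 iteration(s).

f(x) = ln(x) + x - 2
f'(x) = 1/x + 1
x₀ = 2.0

Newton-Raphson formula: x_{n+1} = x_n - f(x_n)/f'(x_n)

Iteration 1:
  f(2.000000) = 0.693147
  f'(2.000000) = 1.500000
  x_1 = 2.000000 - 0.693147/1.500000 = 1.537902
Iteration 2:
  f(1.537902) = -0.031679
  f'(1.537902) = 1.650237
  x_2 = 1.537902 - (-0.031679)/1.650237 = 1.557099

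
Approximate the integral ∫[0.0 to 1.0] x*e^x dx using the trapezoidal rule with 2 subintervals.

f(x) = x*e^x
a = 0.0, b = 1.0, n = 2
h = (b - a)/n = 0.500000

Trapezoidal rule: (h/2)[f(x₀) + 2f(x₁) + 2f(x₂) + ... + f(xₙ)]

x_0 = 0.0000, f(x_0) = 0.000000, coefficient = 1
x_1 = 0.5000, f(x_1) = 0.824361, coefficient = 2
x_2 = 1.0000, f(x_2) = 2.718282, coefficient = 1

I ≈ (0.500000/2) × 4.367003 = 1.091751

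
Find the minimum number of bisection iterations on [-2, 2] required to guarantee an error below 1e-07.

We need (b-a)/2^n ≤ 1e-07
(2 - (-2))/2^n ≤ 1e-07
4/2^n ≤ 1e-07
2^n ≥ 40000000
n ≥ log₂(40000000) = 25.25
n ≥ 26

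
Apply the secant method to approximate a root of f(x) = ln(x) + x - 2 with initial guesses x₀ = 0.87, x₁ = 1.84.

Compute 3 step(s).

f(x) = ln(x) + x - 2
x₀ = 0.87, x₁ = 1.84

Secant formula: x_{n+1} = x_n - f(x_n)(x_n - x_{n-1})/(f(x_n) - f(x_{n-1}))

Iteration 1:
  f(0.870000) = -1.269262
  f(1.840000) = 0.449766
  x_2 = 1.840000 - 0.449766×(1.840000 - 0.870000)/(0.449766 - (-1.269262))
       = 1.586210
Iteration 2:
  f(1.840000) = 0.449766
  f(1.586210) = 0.047557
  x_3 = 1.586210 - 0.047557×(1.586210 - 1.840000)/(0.047557 - 0.449766)
       = 1.556202
Iteration 3:
  f(1.586210) = 0.047557
  f(1.556202) = -0.001550
  x_4 = 1.556202 - (-0.001550)×(1.556202 - 1.586210)/(-0.001550 - 0.047557)
       = 1.557149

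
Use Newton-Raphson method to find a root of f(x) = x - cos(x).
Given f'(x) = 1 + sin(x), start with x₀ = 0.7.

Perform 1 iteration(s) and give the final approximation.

f(x) = x - cos(x)
f'(x) = 1 + sin(x)
x₀ = 0.7

Newton-Raphson formula: x_{n+1} = x_n - f(x_n)/f'(x_n)

Iteration 1:
  f(0.700000) = -0.064842
  f'(0.700000) = 1.644218
  x_1 = 0.700000 - (-0.064842)/1.644218 = 0.739436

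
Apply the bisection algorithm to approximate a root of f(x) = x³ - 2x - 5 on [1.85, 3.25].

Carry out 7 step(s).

f(x) = x³ - 2x - 5
Initial interval: [1.85, 3.25]

Iteration 1:
  c_1 = (1.850000 + 3.250000)/2 = 2.550000
  f(c_1) = f(2.550000) = 6.481375
  f(a) × f(c) < 0, new interval: [1.850000, 2.550000]
Iteration 2:
  c_2 = (1.850000 + 2.550000)/2 = 2.200000
  f(c_2) = f(2.200000) = 1.248000
  f(a) × f(c) < 0, new interval: [1.850000, 2.200000]
Iteration 3:
  c_3 = (1.850000 + 2.200000)/2 = 2.025000
  f(c_3) = f(2.025000) = -0.746234
  f(a) × f(c) ≥ 0, new interval: [2.025000, 2.200000]
Iteration 4:
  c_4 = (2.025000 + 2.200000)/2 = 2.112500
  f(c_4) = f(2.112500) = 0.202361
  f(a) × f(c) < 0, new interval: [2.025000, 2.112500]
Iteration 5:
  c_5 = (2.025000 + 2.112500)/2 = 2.068750
  f(c_5) = f(2.068750) = -0.283816
  f(a) × f(c) ≥ 0, new interval: [2.068750, 2.112500]
Iteration 6:
  c_6 = (2.068750 + 2.112500)/2 = 2.090625
  f(c_6) = f(2.090625) = -0.043728
  f(a) × f(c) ≥ 0, new interval: [2.090625, 2.112500]
Iteration 7:
  c_7 = (2.090625 + 2.112500)/2 = 2.101562
  f(c_7) = f(2.101562) = 0.078562
  f(a) × f(c) < 0, new interval: [2.090625, 2.101562]

After 7 iteration(s), the approximation is c_7 = 2.101562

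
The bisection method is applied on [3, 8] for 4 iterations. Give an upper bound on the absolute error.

Bisection error bound: |error| ≤ (b-a)/2^n
|error| ≤ (8 - 3)/2^4 = 5/2^4
|error| ≤ 0.3125000000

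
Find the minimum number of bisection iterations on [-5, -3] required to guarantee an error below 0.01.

We need (b-a)/2^n ≤ 0.01
(-3 - (-5))/2^n ≤ 0.01
2/2^n ≤ 0.01
2^n ≥ 200
n ≥ log₂(200) = 7.64
n ≥ 8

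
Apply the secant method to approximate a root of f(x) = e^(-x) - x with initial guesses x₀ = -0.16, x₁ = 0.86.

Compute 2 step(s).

f(x) = e^(-x) - x
x₀ = -0.16, x₁ = 0.86

Secant formula: x_{n+1} = x_n - f(x_n)(x_n - x_{n-1})/(f(x_n) - f(x_{n-1}))

Iteration 1:
  f(-0.160000) = 1.333511
  f(0.860000) = -0.436838
  x_2 = 0.860000 - (-0.436838)×(0.860000 - (-0.160000))/(-0.436838 - 1.333511)
       = 0.608312
Iteration 2:
  f(0.860000) = -0.436838
  f(0.608312) = -0.064044
  x_3 = 0.608312 - (-0.064044)×(0.608312 - 0.860000)/(-0.064044 - (-0.436838))
       = 0.565074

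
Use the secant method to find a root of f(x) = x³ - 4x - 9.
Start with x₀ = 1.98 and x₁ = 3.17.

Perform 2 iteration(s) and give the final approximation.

f(x) = x³ - 4x - 9
x₀ = 1.98, x₁ = 3.17

Secant formula: x_{n+1} = x_n - f(x_n)(x_n - x_{n-1})/(f(x_n) - f(x_{n-1}))

Iteration 1:
  f(1.980000) = -9.157608
  f(3.170000) = 10.175013
  x_2 = 3.170000 - 10.175013×(3.170000 - 1.980000)/(10.175013 - (-9.157608))
       = 2.543687
Iteration 2:
  f(3.170000) = 10.175013
  f(2.543687) = -2.716214
  x_3 = 2.543687 - (-2.716214)×(2.543687 - 3.170000)/(-2.716214 - 10.175013)
       = 2.675653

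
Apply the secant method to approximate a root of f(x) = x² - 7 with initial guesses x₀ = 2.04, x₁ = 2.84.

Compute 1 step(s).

f(x) = x² - 7
x₀ = 2.04, x₁ = 2.84

Secant formula: x_{n+1} = x_n - f(x_n)(x_n - x_{n-1})/(f(x_n) - f(x_{n-1}))

Iteration 1:
  f(2.040000) = -2.838400
  f(2.840000) = 1.065600
  x_2 = 2.840000 - 1.065600×(2.840000 - 2.040000)/(1.065600 - (-2.838400))
       = 2.621639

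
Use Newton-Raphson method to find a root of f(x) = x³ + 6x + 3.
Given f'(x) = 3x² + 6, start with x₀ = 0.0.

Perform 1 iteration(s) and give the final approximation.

f(x) = x³ + 6x + 3
f'(x) = 3x² + 6
x₀ = 0.0

Newton-Raphson formula: x_{n+1} = x_n - f(x_n)/f'(x_n)

Iteration 1:
  f(0.000000) = 3.000000
  f'(0.000000) = 6.000000
  x_1 = 0.000000 - 3.000000/6.000000 = -0.500000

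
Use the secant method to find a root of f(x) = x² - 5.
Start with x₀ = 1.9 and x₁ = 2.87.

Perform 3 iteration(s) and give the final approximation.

f(x) = x² - 5
x₀ = 1.9, x₁ = 2.87

Secant formula: x_{n+1} = x_n - f(x_n)(x_n - x_{n-1})/(f(x_n) - f(x_{n-1}))

Iteration 1:
  f(1.900000) = -1.390000
  f(2.870000) = 3.236900
  x_2 = 2.870000 - 3.236900×(2.870000 - 1.900000)/(3.236900 - (-1.390000))
       = 2.191405
Iteration 2:
  f(2.870000) = 3.236900
  f(2.191405) = -0.197746
  x_3 = 2.191405 - (-0.197746)×(2.191405 - 2.870000)/(-0.197746 - 3.236900)
       = 2.230474
Iteration 3:
  f(2.191405) = -0.197746
  f(2.230474) = -0.024986
  x_4 = 2.230474 - (-0.024986)×(2.230474 - 2.191405)/(-0.024986 - (-0.197746))
       = 2.236124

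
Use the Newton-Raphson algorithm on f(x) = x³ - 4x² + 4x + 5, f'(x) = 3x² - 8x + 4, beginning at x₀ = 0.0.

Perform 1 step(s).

f(x) = x³ - 4x² + 4x + 5
f'(x) = 3x² - 8x + 4
x₀ = 0.0

Newton-Raphson formula: x_{n+1} = x_n - f(x_n)/f'(x_n)

Iteration 1:
  f(0.000000) = 5.000000
  f'(0.000000) = 4.000000
  x_1 = 0.000000 - 5.000000/4.000000 = -1.250000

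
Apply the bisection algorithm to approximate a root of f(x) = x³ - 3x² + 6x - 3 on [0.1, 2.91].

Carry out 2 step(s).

f(x) = x³ - 3x² + 6x - 3
Initial interval: [0.1, 2.91]

Iteration 1:
  c_1 = (0.100000 + 2.910000)/2 = 1.505000
  f(c_1) = f(1.505000) = 2.643788
  f(a) × f(c) < 0, new interval: [0.100000, 1.505000]
Iteration 2:
  c_2 = (0.100000 + 1.505000)/2 = 0.802500
  f(c_2) = f(0.802500) = 0.399796
  f(a) × f(c) < 0, new interval: [0.100000, 0.802500]

After 2 iteration(s), the approximation is c_2 = 0.802500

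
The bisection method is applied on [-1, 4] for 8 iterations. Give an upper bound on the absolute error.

Bisection error bound: |error| ≤ (b-a)/2^n
|error| ≤ (4 - (-1))/2^8 = 5/2^8
|error| ≤ 0.0195312500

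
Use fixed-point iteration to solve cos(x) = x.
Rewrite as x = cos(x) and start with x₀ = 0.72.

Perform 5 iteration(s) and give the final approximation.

Equation: cos(x) = x
Fixed-point form: x = cos(x)
x₀ = 0.72

x_1 = g(0.720000) = 0.751806
x_2 = g(0.751806) = 0.730457
x_3 = g(0.730457) = 0.744870
x_4 = g(0.744870) = 0.735176
x_5 = g(0.735176) = 0.741713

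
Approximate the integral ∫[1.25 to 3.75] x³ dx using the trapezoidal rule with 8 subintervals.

f(x) = x³
a = 1.25, b = 3.75, n = 8
h = (b - a)/n = 0.312500

Trapezoidal rule: (h/2)[f(x₀) + 2f(x₁) + 2f(x₂) + ... + f(xₙ)]

x_0 = 1.2500, f(x_0) = 1.953125, coefficient = 1
x_1 = 1.5625, f(x_1) = 3.814697, coefficient = 2
x_2 = 1.8750, f(x_2) = 6.591797, coefficient = 2
x_3 = 2.1875, f(x_3) = 10.467529, coefficient = 2
x_4 = 2.5000, f(x_4) = 15.625000, coefficient = 2
x_5 = 2.8125, f(x_5) = 22.247314, coefficient = 2
x_6 = 3.1250, f(x_6) = 30.517578, coefficient = 2
x_7 = 3.4375, f(x_7) = 40.618896, coefficient = 2
x_8 = 3.7500, f(x_8) = 52.734375, coefficient = 1

I ≈ (0.312500/2) × 314.453125 = 49.133301
Exact value: 48.828125
Error: 0.305176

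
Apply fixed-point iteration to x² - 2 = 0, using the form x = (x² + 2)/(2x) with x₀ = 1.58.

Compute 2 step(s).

Equation: x² - 2 = 0
Fixed-point form: x = (x² + 2)/(2x)
x₀ = 1.58

x_1 = g(1.580000) = 1.422911
x_2 = g(1.422911) = 1.414240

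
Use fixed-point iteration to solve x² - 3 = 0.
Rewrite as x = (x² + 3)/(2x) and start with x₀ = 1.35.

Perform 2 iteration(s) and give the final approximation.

Equation: x² - 3 = 0
Fixed-point form: x = (x² + 3)/(2x)
x₀ = 1.35

x_1 = g(1.350000) = 1.786111
x_2 = g(1.786111) = 1.732869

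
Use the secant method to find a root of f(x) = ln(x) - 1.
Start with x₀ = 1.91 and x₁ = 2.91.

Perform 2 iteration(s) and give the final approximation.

f(x) = ln(x) - 1
x₀ = 1.91, x₁ = 2.91

Secant formula: x_{n+1} = x_n - f(x_n)(x_n - x_{n-1})/(f(x_n) - f(x_{n-1}))

Iteration 1:
  f(1.910000) = -0.352897
  f(2.910000) = 0.068153
  x_2 = 2.910000 - 0.068153×(2.910000 - 1.910000)/(0.068153 - (-0.352897))
       = 2.748135
Iteration 2:
  f(2.910000) = 0.068153
  f(2.748135) = 0.010923
  x_3 = 2.748135 - 0.010923×(2.748135 - 2.910000)/(0.010923 - 0.068153)
       = 2.717243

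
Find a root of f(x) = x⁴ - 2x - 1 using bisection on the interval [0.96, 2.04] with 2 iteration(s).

f(x) = x⁴ - 2x - 1
Initial interval: [0.96, 2.04]

Iteration 1:
  c_1 = (0.960000 + 2.040000)/2 = 1.500000
  f(c_1) = f(1.500000) = 1.062500
  f(a) × f(c) < 0, new interval: [0.960000, 1.500000]
Iteration 2:
  c_2 = (0.960000 + 1.500000)/2 = 1.230000
  f(c_2) = f(1.230000) = -1.171134
  f(a) × f(c) ≥ 0, new interval: [1.230000, 1.500000]

After 2 iteration(s), the approximation is c_2 = 1.230000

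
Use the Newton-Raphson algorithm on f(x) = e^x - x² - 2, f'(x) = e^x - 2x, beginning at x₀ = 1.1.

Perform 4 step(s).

f(x) = e^x - x² - 2
f'(x) = e^x - 2x
x₀ = 1.1

Newton-Raphson formula: x_{n+1} = x_n - f(x_n)/f'(x_n)

Iteration 1:
  f(1.100000) = -0.205834
  f'(1.100000) = 0.804166
  x_1 = 1.100000 - (-0.205834)/0.804166 = 1.355960
Iteration 2:
  f(1.355960) = 0.041856
  f'(1.355960) = 1.168564
  x_2 = 1.355960 - 0.041856/1.168564 = 1.320141
Iteration 3:
  f(1.320141) = 0.001177
  f'(1.320141) = 1.103667
  x_3 = 1.320141 - 0.001177/1.103667 = 1.319075
Iteration 4:
  f(1.319075) = 0.000001
  f'(1.319075) = 1.101810
  x_4 = 1.319075 - 0.000001/1.101810 = 1.319074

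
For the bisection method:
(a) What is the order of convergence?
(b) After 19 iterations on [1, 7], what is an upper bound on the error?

(a) Bisection has linear (order 1) convergence; the error is halved each step.

(b) Error bound = (b-a)/2^n = (7 - 1)/2^{19}
    = 6/2^{19}

(a) 1 (linear); (b) error ≤ 1.14e-05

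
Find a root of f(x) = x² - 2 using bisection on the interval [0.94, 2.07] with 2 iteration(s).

f(x) = x² - 2
Initial interval: [0.94, 2.07]

Iteration 1:
  c_1 = (0.940000 + 2.070000)/2 = 1.505000
  f(c_1) = f(1.505000) = 0.265025
  f(a) × f(c) < 0, new interval: [0.940000, 1.505000]
Iteration 2:
  c_2 = (0.940000 + 1.505000)/2 = 1.222500
  f(c_2) = f(1.222500) = -0.505494
  f(a) × f(c) ≥ 0, new interval: [1.222500, 1.505000]

After 2 iteration(s), the approximation is c_2 = 1.222500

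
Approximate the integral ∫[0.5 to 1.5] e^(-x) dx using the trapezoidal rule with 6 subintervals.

f(x) = e^(-x)
a = 0.5, b = 1.5, n = 6
h = (b - a)/n = 0.166667

Trapezoidal rule: (h/2)[f(x₀) + 2f(x₁) + 2f(x₂) + ... + f(xₙ)]

x_0 = 0.5000, f(x_0) = 0.606531, coefficient = 1
x_1 = 0.6667, f(x_1) = 0.513417, coefficient = 2
x_2 = 0.8333, f(x_2) = 0.434598, coefficient = 2
x_3 = 1.0000, f(x_3) = 0.367879, coefficient = 2
x_4 = 1.1667, f(x_4) = 0.311403, coefficient = 2
x_5 = 1.3333, f(x_5) = 0.263597, coefficient = 2
x_6 = 1.5000, f(x_6) = 0.223130, coefficient = 1

I ≈ (0.166667/2) × 4.611451 = 0.384288
Exact value: 0.383400
Error: 0.000887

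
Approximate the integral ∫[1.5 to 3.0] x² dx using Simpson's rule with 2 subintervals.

f(x) = x²
a = 1.5, b = 3.0, n = 2
h = (b - a)/n = 0.750000

Simpson's rule: (h/3)[f(x₀) + 4f(x₁) + 2f(x₂) + ... + f(xₙ)]

x_0 = 1.5000, f(x_0) = 2.250000, coefficient = 1
x_1 = 2.2500, f(x_1) = 5.062500, coefficient = 4
x_2 = 3.0000, f(x_2) = 9.000000, coefficient = 1

I ≈ (0.750000/3) × 31.500000 = 7.875000
Exact value: 7.875000
Error: 0.000000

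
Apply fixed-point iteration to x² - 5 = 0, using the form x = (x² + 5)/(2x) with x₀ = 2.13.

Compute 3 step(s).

Equation: x² - 5 = 0
Fixed-point form: x = (x² + 5)/(2x)
x₀ = 2.13

x_1 = g(2.130000) = 2.238709
x_2 = g(2.238709) = 2.236070
x_3 = g(2.236070) = 2.236068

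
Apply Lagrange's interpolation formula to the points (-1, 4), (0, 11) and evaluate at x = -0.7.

Lagrange interpolation formula:
P(x) = Σ yᵢ × Lᵢ(x)
where Lᵢ(x) = Π_{j≠i} (x - xⱼ)/(xᵢ - xⱼ)

L_0(-0.7) = (-0.7 - 0)/(-1 - 0) = 0.700000
L_1(-0.7) = (-0.7 - (-1))/(0 - (-1)) = 0.300000

P(-0.7) = 4×L_0(-0.7) + 11×L_1(-0.7)
P(-0.7) = 6.100000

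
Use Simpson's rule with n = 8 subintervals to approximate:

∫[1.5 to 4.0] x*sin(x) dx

f(x) = x*sin(x)
a = 1.5, b = 4.0, n = 8
h = (b - a)/n = 0.312500

Simpson's rule: (h/3)[f(x₀) + 4f(x₁) + 2f(x₂) + ... + f(xₙ)]

x_0 = 1.5000, f(x_0) = 1.496242, coefficient = 1
x_1 = 1.8125, f(x_1) = 1.759814, coefficient = 4
x_2 = 2.1250, f(x_2) = 1.806930, coefficient = 2
x_3 = 2.4375, f(x_3) = 1.577897, coefficient = 4
x_4 = 2.7500, f(x_4) = 1.049568, coefficient = 2
x_5 = 3.0625, f(x_5) = 0.241969, coefficient = 4
x_6 = 3.3750, f(x_6) = -0.780617, coefficient = 2
x_7 = 3.6875, f(x_7) = -1.914527, coefficient = 4
x_8 = 4.0000, f(x_8) = -3.027210, coefficient = 1

I ≈ (0.312500/3) × 9.281404 = 0.966813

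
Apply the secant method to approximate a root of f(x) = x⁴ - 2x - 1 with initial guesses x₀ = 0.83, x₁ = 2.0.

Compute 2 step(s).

f(x) = x⁴ - 2x - 1
x₀ = 0.83, x₁ = 2.0

Secant formula: x_{n+1} = x_n - f(x_n)(x_n - x_{n-1})/(f(x_n) - f(x_{n-1}))

Iteration 1:
  f(0.830000) = -2.185417
  f(2.000000) = 11.000000
  x_2 = 2.000000 - 11.000000×(2.000000 - 0.830000)/(11.000000 - (-2.185417))
       = 1.023922
Iteration 2:
  f(2.000000) = 11.000000
  f(1.023922) = -1.948668
  x_3 = 1.023922 - (-1.948668)×(1.023922 - 2.000000)/(-1.948668 - 11.000000)
       = 1.170813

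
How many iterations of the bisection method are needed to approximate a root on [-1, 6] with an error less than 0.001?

We need (b-a)/2^n ≤ 0.001
(6 - (-1))/2^n ≤ 0.001
7/2^n ≤ 0.001
2^n ≥ 7000
n ≥ log₂(7000) = 12.77
n ≥ 13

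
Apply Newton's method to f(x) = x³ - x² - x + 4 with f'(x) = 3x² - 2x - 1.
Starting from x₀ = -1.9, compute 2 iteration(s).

f(x) = x³ - x² - x + 4
f'(x) = 3x² - 2x - 1
x₀ = -1.9

Newton-Raphson formula: x_{n+1} = x_n - f(x_n)/f'(x_n)

Iteration 1:
  f(-1.900000) = -4.569000
  f'(-1.900000) = 13.630000
  x_1 = -1.900000 - (-4.569000)/13.630000 = -1.564784
Iteration 2:
  f(-1.564784) = -0.715211
  f'(-1.564784) = 9.475210
  x_2 = -1.564784 - (-0.715211)/9.475210 = -1.489301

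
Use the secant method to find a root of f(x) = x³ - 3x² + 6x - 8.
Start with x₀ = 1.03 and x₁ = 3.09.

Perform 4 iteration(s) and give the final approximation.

f(x) = x³ - 3x² + 6x - 8
x₀ = 1.03, x₁ = 3.09

Secant formula: x_{n+1} = x_n - f(x_n)(x_n - x_{n-1})/(f(x_n) - f(x_{n-1}))

Iteration 1:
  f(1.030000) = -3.909973
  f(3.090000) = 11.399329
  x_2 = 3.090000 - 11.399329×(3.090000 - 1.030000)/(11.399329 - (-3.909973))
       = 1.556121
Iteration 2:
  f(3.090000) = 11.399329
  f(1.556121) = -2.159645
  x_3 = 1.556121 - (-2.159645)×(1.556121 - 3.090000)/(-2.159645 - 11.399329)
       = 1.800434
Iteration 3:
  f(1.556121) = -2.159645
  f(1.800434) = -1.085864
  x_4 = 1.800434 - (-1.085864)×(1.800434 - 1.556121)/(-1.085864 - (-2.159645))
       = 2.047496
Iteration 4:
  f(1.800434) = -1.085864
  f(2.047496) = 0.291853
  x_5 = 2.047496 - 0.291853×(2.047496 - 1.800434)/(0.291853 - (-1.085864))
       = 1.995159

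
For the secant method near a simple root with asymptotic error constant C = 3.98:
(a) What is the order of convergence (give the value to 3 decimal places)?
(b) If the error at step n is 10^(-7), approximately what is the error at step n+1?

(a) Secant method has superlinear convergence with order φ = (1+√5)/2 ≈ 1.618.
    This means |e_{n+1}| ≈ C|e_n|^1.618.

(b) With |e_n| = 10^(-7) and C = 3.98:
    |e_{n+1}| ≈ 3.98 × (10^(-7))^1.618 = 3.98 × 10^(-11.33)

(a) ≈ 1.618 (golden ratio); (b) |e_{n+1}| ≈ 1.878e-11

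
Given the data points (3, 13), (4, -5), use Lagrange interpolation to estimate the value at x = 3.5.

Lagrange interpolation formula:
P(x) = Σ yᵢ × Lᵢ(x)
where Lᵢ(x) = Π_{j≠i} (x - xⱼ)/(xᵢ - xⱼ)

L_0(3.5) = (3.5 - 4)/(3 - 4) = 0.500000
L_1(3.5) = (3.5 - 3)/(4 - 3) = 0.500000

P(3.5) = 13×L_0(3.5) + (-5)×L_1(3.5)
P(3.5) = 4.000000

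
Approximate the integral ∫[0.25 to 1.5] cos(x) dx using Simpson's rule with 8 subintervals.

f(x) = cos(x)
a = 0.25, b = 1.5, n = 8
h = (b - a)/n = 0.156250

Simpson's rule: (h/3)[f(x₀) + 4f(x₁) + 2f(x₂) + ... + f(xₙ)]

x_0 = 0.2500, f(x_0) = 0.968912, coefficient = 1
x_1 = 0.4062, f(x_1) = 0.918609, coefficient = 4
x_2 = 0.5625, f(x_2) = 0.845924, coefficient = 2
x_3 = 0.7188, f(x_3) = 0.752629, coefficient = 4
x_4 = 0.8750, f(x_4) = 0.640997, coefficient = 2
x_5 = 1.0312, f(x_5) = 0.513747, coefficient = 4
x_6 = 1.1875, f(x_6) = 0.373980, coefficient = 2
x_7 = 1.3438, f(x_7) = 0.225101, coefficient = 4
x_8 = 1.5000, f(x_8) = 0.070737, coefficient = 1

I ≈ (0.156250/3) × 14.401796 = 0.750094
Exact value: 0.750091
Error: 0.000002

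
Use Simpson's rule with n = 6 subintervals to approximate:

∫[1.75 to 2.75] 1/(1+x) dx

f(x) = 1/(1+x)
a = 1.75, b = 2.75, n = 6
h = (b - a)/n = 0.166667

Simpson's rule: (h/3)[f(x₀) + 4f(x₁) + 2f(x₂) + ... + f(xₙ)]

x_0 = 1.7500, f(x_0) = 0.363636, coefficient = 1
x_1 = 1.9167, f(x_1) = 0.342857, coefficient = 4
x_2 = 2.0833, f(x_2) = 0.324324, coefficient = 2
x_3 = 2.2500, f(x_3) = 0.307692, coefficient = 4
x_4 = 2.4167, f(x_4) = 0.292683, coefficient = 2
x_5 = 2.5833, f(x_5) = 0.279070, coefficient = 4
x_6 = 2.7500, f(x_6) = 0.266667, coefficient = 1

I ≈ (0.166667/3) × 5.582794 = 0.310155
Exact value: 0.310155
Error: 0.000000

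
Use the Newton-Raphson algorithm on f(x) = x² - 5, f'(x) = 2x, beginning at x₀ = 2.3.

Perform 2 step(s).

f(x) = x² - 5
f'(x) = 2x
x₀ = 2.3

Newton-Raphson formula: x_{n+1} = x_n - f(x_n)/f'(x_n)

Iteration 1:
  f(2.300000) = 0.290000
  f'(2.300000) = 4.600000
  x_1 = 2.300000 - 0.290000/4.600000 = 2.236957
Iteration 2:
  f(2.236957) = 0.003974
  f'(2.236957) = 4.473913
  x_2 = 2.236957 - 0.003974/4.473913 = 2.236068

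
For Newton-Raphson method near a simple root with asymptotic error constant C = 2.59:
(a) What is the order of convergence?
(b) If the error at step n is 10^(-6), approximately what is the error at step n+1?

(a) Newton-Raphson has quadratic (order 2) convergence near simple roots.
    This means |e_{n+1}| ≈ C|e_n|².

(b) With |e_n| = 10^(-6) and C = 2.59:
    |e_{n+1}| ≈ 2.59 × (10^(-6))² = 2.59 × 10^(-12)

(a) 2 (quadratic); (b) |e_{n+1}| ≈ 2.590e-12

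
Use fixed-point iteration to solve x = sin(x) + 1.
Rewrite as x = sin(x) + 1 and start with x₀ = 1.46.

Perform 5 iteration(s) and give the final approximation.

Equation: x = sin(x) + 1
Fixed-point form: x = sin(x) + 1
x₀ = 1.46

x_1 = g(1.460000) = 1.993868
x_2 = g(1.993868) = 1.911832
x_3 = g(1.911832) = 1.942409
x_4 = g(1.942409) = 1.931743
x_5 = g(1.931743) = 1.935563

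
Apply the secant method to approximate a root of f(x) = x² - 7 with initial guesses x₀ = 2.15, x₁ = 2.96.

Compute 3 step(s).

f(x) = x² - 7
x₀ = 2.15, x₁ = 2.96

Secant formula: x_{n+1} = x_n - f(x_n)(x_n - x_{n-1})/(f(x_n) - f(x_{n-1}))

Iteration 1:
  f(2.150000) = -2.377500
  f(2.960000) = 1.761600
  x_2 = 2.960000 - 1.761600×(2.960000 - 2.150000)/(1.761600 - (-2.377500))
       = 2.615264
Iteration 2:
  f(2.960000) = 1.761600
  f(2.615264) = -0.160393
  x_3 = 2.615264 - (-0.160393)×(2.615264 - 2.960000)/(-0.160393 - 1.761600)
       = 2.644033
Iteration 3:
  f(2.615264) = -0.160393
  f(2.644033) = -0.009090
  x_4 = 2.644033 - (-0.009090)×(2.644033 - 2.615264)/(-0.009090 - (-0.160393))
       = 2.645761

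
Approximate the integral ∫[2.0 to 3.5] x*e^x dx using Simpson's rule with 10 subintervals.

f(x) = x*e^x
a = 2.0, b = 3.5, n = 10
h = (b - a)/n = 0.150000

Simpson's rule: (h/3)[f(x₀) + 4f(x₁) + 2f(x₂) + ... + f(xₙ)]

x_0 = 2.0000, f(x_0) = 14.778112, coefficient = 1
x_1 = 2.1500, f(x_1) = 18.457446, coefficient = 4
x_2 = 2.3000, f(x_2) = 22.940620, coefficient = 2
x_3 = 2.4500, f(x_3) = 28.391449, coefficient = 4
x_4 = 2.6000, f(x_4) = 35.005719, coefficient = 2
x_5 = 2.7500, f(x_5) = 43.017238, coefficient = 4
x_6 = 2.9000, f(x_6) = 52.705022, coefficient = 2
x_7 = 3.0500, f(x_7) = 64.401800, coefficient = 4
x_8 = 3.2000, f(x_8) = 78.504097, coefficient = 2
x_9 = 3.3500, f(x_9) = 95.484158, coefficient = 4
x_10 = 3.5000, f(x_10) = 115.904082, coefficient = 1

I ≈ (0.150000/3) × 1508.001471 = 75.400074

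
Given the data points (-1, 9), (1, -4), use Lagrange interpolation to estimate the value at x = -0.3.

Lagrange interpolation formula:
P(x) = Σ yᵢ × Lᵢ(x)
where Lᵢ(x) = Π_{j≠i} (x - xⱼ)/(xᵢ - xⱼ)

L_0(-0.3) = (-0.3 - 1)/(-1 - 1) = 0.650000
L_1(-0.3) = (-0.3 - (-1))/(1 - (-1)) = 0.350000

P(-0.3) = 9×L_0(-0.3) + (-4)×L_1(-0.3)
P(-0.3) = 4.450000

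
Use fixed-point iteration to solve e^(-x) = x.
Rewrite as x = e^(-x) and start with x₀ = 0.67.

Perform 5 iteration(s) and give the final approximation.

Equation: e^(-x) = x
Fixed-point form: x = e^(-x)
x₀ = 0.67

x_1 = g(0.670000) = 0.511709
x_2 = g(0.511709) = 0.599470
x_3 = g(0.599470) = 0.549102
x_4 = g(0.549102) = 0.577468
x_5 = g(0.577468) = 0.561318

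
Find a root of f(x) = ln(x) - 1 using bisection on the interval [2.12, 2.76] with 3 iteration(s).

f(x) = ln(x) - 1
Initial interval: [2.12, 2.76]

Iteration 1:
  c_1 = (2.120000 + 2.760000)/2 = 2.440000
  f(c_1) = f(2.440000) = -0.108002
  f(a) × f(c) ≥ 0, new interval: [2.440000, 2.760000]
Iteration 2:
  c_2 = (2.440000 + 2.760000)/2 = 2.600000
  f(c_2) = f(2.600000) = -0.044489
  f(a) × f(c) ≥ 0, new interval: [2.600000, 2.760000]
Iteration 3:
  c_3 = (2.600000 + 2.760000)/2 = 2.680000
  f(c_3) = f(2.680000) = -0.014183
  f(a) × f(c) ≥ 0, new interval: [2.680000, 2.760000]

After 3 iteration(s), the approximation is c_3 = 2.680000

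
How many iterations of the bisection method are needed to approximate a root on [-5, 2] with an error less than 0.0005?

We need (b-a)/2^n ≤ 0.0005
(2 - (-5))/2^n ≤ 0.0005
7/2^n ≤ 0.0005
2^n ≥ 14000
n ≥ log₂(14000) = 13.77
n ≥ 14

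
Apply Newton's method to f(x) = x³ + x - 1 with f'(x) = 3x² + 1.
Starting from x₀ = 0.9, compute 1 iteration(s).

f(x) = x³ + x - 1
f'(x) = 3x² + 1
x₀ = 0.9

Newton-Raphson formula: x_{n+1} = x_n - f(x_n)/f'(x_n)

Iteration 1:
  f(0.900000) = 0.629000
  f'(0.900000) = 3.430000
  x_1 = 0.900000 - 0.629000/3.430000 = 0.716618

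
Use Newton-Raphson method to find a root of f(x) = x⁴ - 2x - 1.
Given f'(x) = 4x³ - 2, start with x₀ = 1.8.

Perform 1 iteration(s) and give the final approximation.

f(x) = x⁴ - 2x - 1
f'(x) = 4x³ - 2
x₀ = 1.8

Newton-Raphson formula: x_{n+1} = x_n - f(x_n)/f'(x_n)

Iteration 1:
  f(1.800000) = 5.897600
  f'(1.800000) = 21.328000
  x_1 = 1.800000 - 5.897600/21.328000 = 1.523481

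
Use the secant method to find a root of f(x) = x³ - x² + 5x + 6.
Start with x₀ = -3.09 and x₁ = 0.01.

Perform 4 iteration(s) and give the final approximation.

f(x) = x³ - x² + 5x + 6
x₀ = -3.09, x₁ = 0.01

Secant formula: x_{n+1} = x_n - f(x_n)(x_n - x_{n-1})/(f(x_n) - f(x_{n-1}))

Iteration 1:
  f(-3.090000) = -48.501729
  f(0.010000) = 6.049901
  x_2 = 0.010000 - 6.049901×(0.010000 - (-3.090000))/(6.049901 - (-48.501729))
       = -0.333797
Iteration 2:
  f(0.010000) = 6.049901
  f(-0.333797) = 4.182402
  x_3 = -0.333797 - 4.182402×(-0.333797 - 0.010000)/(4.182402 - 6.049901)
       = -1.103756
Iteration 3:
  f(-0.333797) = 4.182402
  f(-1.103756) = -2.081740
  x_4 = -1.103756 - (-2.081740)×(-1.103756 - (-0.333797))/(-2.081740 - 4.182402)
       = -0.847878
Iteration 4:
  f(-1.103756) = -2.081740
  f(-0.847878) = 0.432172
  x_5 = -0.847878 - 0.432172×(-0.847878 - (-1.103756))/(0.432172 - (-2.081740))
       = -0.891867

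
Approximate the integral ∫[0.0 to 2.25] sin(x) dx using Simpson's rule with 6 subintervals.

f(x) = sin(x)
a = 0.0, b = 2.25, n = 6
h = (b - a)/n = 0.375000

Simpson's rule: (h/3)[f(x₀) + 4f(x₁) + 2f(x₂) + ... + f(xₙ)]

x_0 = 0.0000, f(x_0) = 0.000000, coefficient = 1
x_1 = 0.3750, f(x_1) = 0.366273, coefficient = 4
x_2 = 0.7500, f(x_2) = 0.681639, coefficient = 2
x_3 = 1.1250, f(x_3) = 0.902268, coefficient = 4
x_4 = 1.5000, f(x_4) = 0.997495, coefficient = 2
x_5 = 1.8750, f(x_5) = 0.954086, coefficient = 4
x_6 = 2.2500, f(x_6) = 0.778073, coefficient = 1

I ≈ (0.375000/3) × 13.026844 = 1.628356
Exact value: 1.628174
Error: 0.000182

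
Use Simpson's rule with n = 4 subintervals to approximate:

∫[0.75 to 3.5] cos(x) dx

f(x) = cos(x)
a = 0.75, b = 3.5, n = 4
h = (b - a)/n = 0.687500

Simpson's rule: (h/3)[f(x₀) + 4f(x₁) + 2f(x₂) + ... + f(xₙ)]

x_0 = 0.7500, f(x_0) = 0.731689, coefficient = 1
x_1 = 1.4375, f(x_1) = 0.132902, coefficient = 4
x_2 = 2.1250, f(x_2) = -0.526266, coefficient = 2
x_3 = 2.8125, f(x_3) = -0.946336, coefficient = 4
x_4 = 3.5000, f(x_4) = -0.936457, coefficient = 1

I ≈ (0.687500/3) × -4.511037 = -1.033779
Exact value: -1.032422
Error: 0.001357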